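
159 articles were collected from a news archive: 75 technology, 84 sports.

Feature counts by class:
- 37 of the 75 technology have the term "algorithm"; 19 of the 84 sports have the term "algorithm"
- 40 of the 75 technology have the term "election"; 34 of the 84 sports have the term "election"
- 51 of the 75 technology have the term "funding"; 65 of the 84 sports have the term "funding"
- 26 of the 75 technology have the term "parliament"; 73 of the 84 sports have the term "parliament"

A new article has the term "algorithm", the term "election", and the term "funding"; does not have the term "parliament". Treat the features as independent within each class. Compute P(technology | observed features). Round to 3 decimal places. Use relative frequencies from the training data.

technology: (75/159) × (37/75) × (40/75) × (51/75) × (49/75) ≈ 0.0551375
sports: (84/159) × (19/84) × (34/84) × (65/84) × (11/84) ≈ 0.00490121
P(technology | x) = 0.0551375 / 0.06003871 ≈ 0.918

0.918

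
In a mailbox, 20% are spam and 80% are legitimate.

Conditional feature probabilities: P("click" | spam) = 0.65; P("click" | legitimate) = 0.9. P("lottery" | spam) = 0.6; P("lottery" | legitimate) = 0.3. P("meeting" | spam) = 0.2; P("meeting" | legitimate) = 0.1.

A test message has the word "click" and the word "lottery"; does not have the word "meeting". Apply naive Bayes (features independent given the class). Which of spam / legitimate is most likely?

spam: 0.2 × 0.65 × 0.6 × (1−0.2) = 0.0624
legitimate: 0.8 × 0.9 × 0.3 × (1−0.1) = 0.1944
Highest score → legitimate.

legitimate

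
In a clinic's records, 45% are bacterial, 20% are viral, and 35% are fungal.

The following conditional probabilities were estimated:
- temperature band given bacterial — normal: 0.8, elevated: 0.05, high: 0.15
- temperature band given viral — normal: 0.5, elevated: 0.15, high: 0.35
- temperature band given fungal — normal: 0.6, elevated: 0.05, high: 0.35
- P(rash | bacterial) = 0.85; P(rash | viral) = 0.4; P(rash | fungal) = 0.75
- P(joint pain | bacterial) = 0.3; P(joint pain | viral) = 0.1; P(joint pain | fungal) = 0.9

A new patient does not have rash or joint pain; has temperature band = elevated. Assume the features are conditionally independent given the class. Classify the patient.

viral

bacterial: 0.45 × 0.05 × (1−0.85) × (1−0.3) = 0.0023625
viral: 0.2 × 0.15 × (1−0.4) × (1−0.1) = 0.0162
fungal: 0.35 × 0.05 × (1−0.75) × (1−0.9) = 0.0004375
Highest score → viral.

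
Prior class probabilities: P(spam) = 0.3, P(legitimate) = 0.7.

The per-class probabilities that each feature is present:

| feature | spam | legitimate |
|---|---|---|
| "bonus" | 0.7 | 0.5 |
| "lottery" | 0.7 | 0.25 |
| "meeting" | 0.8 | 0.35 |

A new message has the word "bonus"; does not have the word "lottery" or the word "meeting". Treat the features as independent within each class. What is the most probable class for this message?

legitimate

spam: 0.3 × 0.7 × (1−0.7) × (1−0.8) = 0.0126
legitimate: 0.7 × 0.5 × (1−0.25) × (1−0.35) = 0.170625
Highest score → legitimate.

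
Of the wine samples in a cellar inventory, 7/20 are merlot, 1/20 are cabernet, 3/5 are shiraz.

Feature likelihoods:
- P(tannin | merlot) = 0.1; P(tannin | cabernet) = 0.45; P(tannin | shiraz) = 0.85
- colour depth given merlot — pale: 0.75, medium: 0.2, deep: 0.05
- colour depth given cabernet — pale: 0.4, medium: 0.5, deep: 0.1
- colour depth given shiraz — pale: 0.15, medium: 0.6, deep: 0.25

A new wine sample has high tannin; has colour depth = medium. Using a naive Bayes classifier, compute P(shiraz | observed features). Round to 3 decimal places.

merlot: 0.35 × 0.1 × 0.2 = 0.007
cabernet: 0.05 × 0.45 × 0.5 = 0.01125
shiraz: 0.6 × 0.85 × 0.6 = 0.306
P(shiraz | x) = 0.306 / 0.32425 ≈ 0.944

0.944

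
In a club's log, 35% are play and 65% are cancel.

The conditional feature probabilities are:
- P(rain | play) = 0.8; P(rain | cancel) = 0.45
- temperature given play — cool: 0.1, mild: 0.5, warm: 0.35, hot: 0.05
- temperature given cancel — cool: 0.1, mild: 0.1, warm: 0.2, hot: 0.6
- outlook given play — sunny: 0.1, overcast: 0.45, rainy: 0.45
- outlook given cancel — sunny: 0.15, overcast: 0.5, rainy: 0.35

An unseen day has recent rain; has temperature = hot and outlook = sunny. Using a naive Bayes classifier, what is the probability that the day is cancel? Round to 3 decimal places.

play: 0.35 × 0.8 × 0.05 × 0.1 = 0.0014
cancel: 0.65 × 0.45 × 0.6 × 0.15 = 0.026325
P(cancel | x) = 0.026325 / 0.027725 ≈ 0.950

0.950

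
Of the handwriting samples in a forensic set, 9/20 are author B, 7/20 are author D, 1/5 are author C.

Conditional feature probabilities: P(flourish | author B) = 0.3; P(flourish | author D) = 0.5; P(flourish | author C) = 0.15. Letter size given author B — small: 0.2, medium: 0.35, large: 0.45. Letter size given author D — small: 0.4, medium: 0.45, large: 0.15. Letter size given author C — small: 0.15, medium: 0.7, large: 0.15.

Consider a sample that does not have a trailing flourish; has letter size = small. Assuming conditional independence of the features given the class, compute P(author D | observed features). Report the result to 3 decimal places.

0.442

author B: 0.45 × (1−0.3) × 0.2 = 0.063
author D: 0.35 × (1−0.5) × 0.4 = 0.07
author C: 0.2 × (1−0.15) × 0.15 = 0.0255
P(author D | x) = 0.07 / 0.1585 ≈ 0.442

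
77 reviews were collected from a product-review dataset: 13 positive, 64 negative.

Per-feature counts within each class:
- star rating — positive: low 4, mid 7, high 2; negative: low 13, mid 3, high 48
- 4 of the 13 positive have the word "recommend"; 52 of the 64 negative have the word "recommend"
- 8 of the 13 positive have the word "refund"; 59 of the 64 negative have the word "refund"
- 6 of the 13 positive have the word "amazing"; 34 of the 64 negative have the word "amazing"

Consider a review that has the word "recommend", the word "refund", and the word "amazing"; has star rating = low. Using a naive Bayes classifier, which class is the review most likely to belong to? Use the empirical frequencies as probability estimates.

positive: (13/77) × (4/13) × (4/13) × (8/13) × (6/13) ≈ 0.00453984
negative: (64/77) × (13/64) × (52/64) × (59/64) × (34/64) ≈ 0.0671811
Highest score → negative.

negative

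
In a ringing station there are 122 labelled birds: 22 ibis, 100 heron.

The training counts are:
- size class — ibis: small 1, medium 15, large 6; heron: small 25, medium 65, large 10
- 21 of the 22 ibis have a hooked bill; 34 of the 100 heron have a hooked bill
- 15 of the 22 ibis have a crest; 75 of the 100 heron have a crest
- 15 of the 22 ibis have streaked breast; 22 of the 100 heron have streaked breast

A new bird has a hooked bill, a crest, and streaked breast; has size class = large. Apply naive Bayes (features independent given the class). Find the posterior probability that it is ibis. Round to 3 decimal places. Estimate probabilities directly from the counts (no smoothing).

ibis: (22/122) × (6/22) × (21/22) × (15/22) × (15/22) ≈ 0.0218235
heron: (100/122) × (10/100) × (34/100) × (75/100) × (22/100) ≈ 0.00459836
P(ibis | x) = 0.0218235 / 0.02642186 ≈ 0.826

0.826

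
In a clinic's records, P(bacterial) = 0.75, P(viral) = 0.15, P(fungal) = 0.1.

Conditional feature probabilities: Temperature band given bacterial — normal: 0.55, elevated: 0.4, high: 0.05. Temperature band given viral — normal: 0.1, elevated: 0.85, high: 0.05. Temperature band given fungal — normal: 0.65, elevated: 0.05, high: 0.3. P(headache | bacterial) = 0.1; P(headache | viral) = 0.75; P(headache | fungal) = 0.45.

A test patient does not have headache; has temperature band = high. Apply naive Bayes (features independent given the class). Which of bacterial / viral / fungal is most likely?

bacterial: 0.75 × 0.05 × (1−0.1) = 0.03375
viral: 0.15 × 0.05 × (1−0.75) = 0.001875
fungal: 0.1 × 0.3 × (1−0.45) = 0.0165
Highest score → bacterial.

bacterial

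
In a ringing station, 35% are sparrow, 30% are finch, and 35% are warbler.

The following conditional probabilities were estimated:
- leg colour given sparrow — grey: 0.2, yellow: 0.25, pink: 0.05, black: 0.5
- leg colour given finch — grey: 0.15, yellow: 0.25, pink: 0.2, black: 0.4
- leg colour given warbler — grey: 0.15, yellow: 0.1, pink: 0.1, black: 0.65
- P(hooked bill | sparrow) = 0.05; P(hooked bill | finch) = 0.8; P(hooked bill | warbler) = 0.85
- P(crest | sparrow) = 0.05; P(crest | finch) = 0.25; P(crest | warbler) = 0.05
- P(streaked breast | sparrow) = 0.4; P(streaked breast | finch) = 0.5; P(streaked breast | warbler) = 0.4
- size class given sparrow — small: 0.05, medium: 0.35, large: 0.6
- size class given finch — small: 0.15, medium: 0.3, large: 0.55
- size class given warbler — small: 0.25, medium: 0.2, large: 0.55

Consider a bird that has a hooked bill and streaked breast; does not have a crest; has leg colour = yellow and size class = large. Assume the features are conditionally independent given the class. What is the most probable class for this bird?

finch

sparrow: 0.35 × 0.25 × 0.05 × (1−0.05) × 0.4 × 0.6 = 0.0009975
finch: 0.3 × 0.25 × 0.8 × (1−0.25) × 0.5 × 0.55 = 0.012375
warbler: 0.35 × 0.1 × 0.85 × (1−0.05) × 0.4 × 0.55 = 0.00621775
Highest score → finch.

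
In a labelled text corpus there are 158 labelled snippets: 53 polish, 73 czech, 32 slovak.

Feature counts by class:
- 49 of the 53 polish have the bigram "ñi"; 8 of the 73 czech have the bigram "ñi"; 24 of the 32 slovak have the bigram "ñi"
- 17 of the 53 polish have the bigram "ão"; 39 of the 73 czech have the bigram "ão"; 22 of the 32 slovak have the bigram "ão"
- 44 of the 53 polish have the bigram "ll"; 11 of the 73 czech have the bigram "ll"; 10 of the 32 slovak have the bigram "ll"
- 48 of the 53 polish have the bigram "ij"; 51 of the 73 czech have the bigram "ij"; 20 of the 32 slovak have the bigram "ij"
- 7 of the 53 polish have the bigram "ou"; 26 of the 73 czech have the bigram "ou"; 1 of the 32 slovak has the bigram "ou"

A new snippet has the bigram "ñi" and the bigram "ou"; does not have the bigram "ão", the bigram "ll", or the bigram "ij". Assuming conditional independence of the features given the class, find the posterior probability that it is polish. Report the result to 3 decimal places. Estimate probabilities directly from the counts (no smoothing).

polish: (53/158) × (49/53) × (36/53) × (9/53) × (5/53) × (7/53) ≈ 0.000445706
czech: (73/158) × (8/73) × (34/73) × (62/73) × (22/73) × (26/73) ≈ 0.00214985
slovak: (32/158) × (24/32) × (10/32) × (22/32) × (12/32) × (1/32) ≈ 0.000382435
P(polish | x) = 0.000445706 / 0.002977991 ≈ 0.150

0.150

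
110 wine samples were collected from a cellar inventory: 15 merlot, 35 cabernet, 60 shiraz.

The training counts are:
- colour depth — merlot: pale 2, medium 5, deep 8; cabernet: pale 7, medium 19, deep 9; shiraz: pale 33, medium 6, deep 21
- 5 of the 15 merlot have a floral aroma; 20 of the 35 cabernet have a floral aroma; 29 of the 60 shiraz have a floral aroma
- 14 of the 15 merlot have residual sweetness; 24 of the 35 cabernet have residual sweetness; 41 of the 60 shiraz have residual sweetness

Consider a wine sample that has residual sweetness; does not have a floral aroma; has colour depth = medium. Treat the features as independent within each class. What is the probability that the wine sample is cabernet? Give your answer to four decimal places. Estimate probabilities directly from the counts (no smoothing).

0.5164

merlot: (15/110) × (5/15) × (10/15) × (14/15) ≈ 0.0282828
cabernet: (35/110) × (19/35) × (15/35) × (24/35) ≈ 0.0507607
shiraz: (60/110) × (6/60) × (31/60) × (41/60) ≈ 0.0192576
P(cabernet | x) = 0.0507607 / 0.0983011 ≈ 0.5164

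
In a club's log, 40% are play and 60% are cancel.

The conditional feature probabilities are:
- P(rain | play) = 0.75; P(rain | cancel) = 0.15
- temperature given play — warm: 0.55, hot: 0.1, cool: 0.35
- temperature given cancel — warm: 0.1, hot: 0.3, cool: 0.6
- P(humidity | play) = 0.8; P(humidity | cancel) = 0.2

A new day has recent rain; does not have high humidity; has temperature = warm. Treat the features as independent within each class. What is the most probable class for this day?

play: 0.4 × 0.75 × 0.55 × (1−0.8) = 0.033
cancel: 0.6 × 0.15 × 0.1 × (1−0.2) = 0.0072
Highest score → play.

play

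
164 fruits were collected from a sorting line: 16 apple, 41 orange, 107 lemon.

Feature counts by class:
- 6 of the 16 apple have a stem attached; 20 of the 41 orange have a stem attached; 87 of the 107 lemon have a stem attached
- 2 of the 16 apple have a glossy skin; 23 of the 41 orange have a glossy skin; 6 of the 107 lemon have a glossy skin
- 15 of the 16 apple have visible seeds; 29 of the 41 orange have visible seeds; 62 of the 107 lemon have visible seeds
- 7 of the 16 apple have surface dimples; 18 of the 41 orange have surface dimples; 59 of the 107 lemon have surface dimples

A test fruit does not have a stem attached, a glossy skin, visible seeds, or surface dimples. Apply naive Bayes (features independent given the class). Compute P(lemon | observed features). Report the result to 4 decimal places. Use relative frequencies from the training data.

apple: (16/164) × (10/16) × (14/16) × (1/16) × (9/16) ≈ 0.00187571
orange: (41/164) × (21/41) × (18/41) × (12/41) × (23/41) ≈ 0.00923008
lemon: (107/164) × (20/107) × (101/107) × (45/107) × (48/107) ≈ 0.0217175
P(lemon | x) = 0.0217175 / 0.03282329 ≈ 0.6616

0.6616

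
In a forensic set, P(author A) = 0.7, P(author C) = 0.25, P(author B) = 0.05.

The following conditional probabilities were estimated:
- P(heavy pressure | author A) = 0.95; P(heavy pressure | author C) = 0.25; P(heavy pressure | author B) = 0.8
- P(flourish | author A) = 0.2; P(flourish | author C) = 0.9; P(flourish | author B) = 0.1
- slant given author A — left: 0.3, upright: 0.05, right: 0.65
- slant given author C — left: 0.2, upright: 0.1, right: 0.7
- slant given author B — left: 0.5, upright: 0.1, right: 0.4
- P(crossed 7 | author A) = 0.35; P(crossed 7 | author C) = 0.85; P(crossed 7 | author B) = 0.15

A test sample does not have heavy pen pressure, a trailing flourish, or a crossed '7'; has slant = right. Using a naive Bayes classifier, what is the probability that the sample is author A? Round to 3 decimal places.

author A: 0.7 × (1−0.95) × (1−0.2) × 0.65 × (1−0.35) = 0.01183
author C: 0.25 × (1−0.25) × (1−0.9) × 0.7 × (1−0.85) = 0.00196875
author B: 0.05 × (1−0.8) × (1−0.1) × 0.4 × (1−0.15) = 0.00306
P(author A | x) = 0.01183 / 0.01685875 ≈ 0.702

0.702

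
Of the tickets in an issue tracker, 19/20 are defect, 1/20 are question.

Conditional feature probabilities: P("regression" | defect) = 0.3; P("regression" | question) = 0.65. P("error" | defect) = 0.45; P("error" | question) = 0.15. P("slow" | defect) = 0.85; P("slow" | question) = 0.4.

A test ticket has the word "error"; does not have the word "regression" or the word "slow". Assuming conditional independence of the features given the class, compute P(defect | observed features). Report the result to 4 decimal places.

defect: 0.95 × (1−0.3) × 0.45 × (1−0.85) = 0.0448875
question: 0.05 × (1−0.65) × 0.15 × (1−0.4) = 0.001575
P(defect | x) = 0.0448875 / 0.0464625 ≈ 0.9661

0.9661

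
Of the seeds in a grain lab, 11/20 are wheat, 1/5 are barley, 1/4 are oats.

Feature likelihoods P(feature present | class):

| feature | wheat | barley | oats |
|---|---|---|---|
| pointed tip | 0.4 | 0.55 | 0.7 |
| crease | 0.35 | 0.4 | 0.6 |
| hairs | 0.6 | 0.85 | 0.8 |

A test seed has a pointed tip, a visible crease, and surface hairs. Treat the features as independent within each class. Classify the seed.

wheat: 0.55 × 0.4 × 0.35 × 0.6 = 0.0462
barley: 0.2 × 0.55 × 0.4 × 0.85 = 0.0374
oats: 0.25 × 0.7 × 0.6 × 0.8 = 0.084
Highest score → oats.

oats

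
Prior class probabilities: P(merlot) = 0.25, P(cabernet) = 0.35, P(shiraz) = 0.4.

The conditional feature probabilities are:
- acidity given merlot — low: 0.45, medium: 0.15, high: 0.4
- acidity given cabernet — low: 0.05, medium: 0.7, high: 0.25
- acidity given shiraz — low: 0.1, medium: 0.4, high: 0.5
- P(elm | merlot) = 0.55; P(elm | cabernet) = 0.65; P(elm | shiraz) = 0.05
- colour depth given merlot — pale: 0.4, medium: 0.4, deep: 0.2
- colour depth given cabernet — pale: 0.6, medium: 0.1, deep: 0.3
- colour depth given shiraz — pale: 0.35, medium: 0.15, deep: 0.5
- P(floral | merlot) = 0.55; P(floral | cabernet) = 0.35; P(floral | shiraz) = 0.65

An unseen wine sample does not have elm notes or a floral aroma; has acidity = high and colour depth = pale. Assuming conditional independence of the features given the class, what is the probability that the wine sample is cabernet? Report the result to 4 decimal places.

merlot: 0.25 × 0.4 × (1−0.55) × 0.4 × (1−0.55) = 0.0081
cabernet: 0.35 × 0.25 × (1−0.65) × 0.6 × (1−0.35) = 0.01194375
shiraz: 0.4 × 0.5 × (1−0.05) × 0.35 × (1−0.65) = 0.023275
P(cabernet | x) = 0.01194375 / 0.04331875 ≈ 0.2757

0.2757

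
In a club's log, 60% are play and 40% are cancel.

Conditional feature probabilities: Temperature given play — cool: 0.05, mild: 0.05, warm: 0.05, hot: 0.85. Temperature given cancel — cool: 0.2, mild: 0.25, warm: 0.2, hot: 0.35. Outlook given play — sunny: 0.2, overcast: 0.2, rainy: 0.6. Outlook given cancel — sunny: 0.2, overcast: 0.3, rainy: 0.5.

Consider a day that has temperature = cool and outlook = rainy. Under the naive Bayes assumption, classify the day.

play: 0.6 × 0.05 × 0.6 = 0.018
cancel: 0.4 × 0.2 × 0.5 = 0.04
Highest score → cancel.

cancel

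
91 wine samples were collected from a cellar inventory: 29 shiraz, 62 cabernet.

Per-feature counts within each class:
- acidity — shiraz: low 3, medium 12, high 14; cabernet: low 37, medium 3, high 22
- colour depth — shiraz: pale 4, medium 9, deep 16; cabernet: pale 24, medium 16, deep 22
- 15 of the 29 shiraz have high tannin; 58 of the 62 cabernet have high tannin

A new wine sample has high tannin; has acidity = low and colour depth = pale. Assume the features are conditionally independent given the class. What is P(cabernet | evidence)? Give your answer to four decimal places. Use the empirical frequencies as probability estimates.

shiraz: (29/91) × (3/29) × (4/29) × (15/29) ≈ 0.00235199
cabernet: (62/91) × (37/62) × (24/62) × (58/62) ≈ 0.147237
P(cabernet | x) = 0.147237 / 0.14958899 ≈ 0.9843

0.9843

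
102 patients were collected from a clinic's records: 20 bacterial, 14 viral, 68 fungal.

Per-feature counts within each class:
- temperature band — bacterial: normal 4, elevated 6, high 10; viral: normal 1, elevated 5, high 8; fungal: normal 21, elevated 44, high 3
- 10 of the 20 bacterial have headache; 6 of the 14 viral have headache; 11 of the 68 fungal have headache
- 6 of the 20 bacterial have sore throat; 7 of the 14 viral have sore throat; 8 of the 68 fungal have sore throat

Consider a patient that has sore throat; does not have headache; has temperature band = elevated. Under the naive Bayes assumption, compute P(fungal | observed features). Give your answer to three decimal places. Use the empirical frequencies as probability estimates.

0.651

bacterial: (20/102) × (6/20) × (10/20) × (6/20) ≈ 0.00882353
viral: (14/102) × (5/14) × (8/14) × (7/14) ≈ 0.0140056
fungal: (68/102) × (44/68) × (57/68) × (8/68) ≈ 0.0425402
P(fungal | x) = 0.0425402 / 0.06536933 ≈ 0.651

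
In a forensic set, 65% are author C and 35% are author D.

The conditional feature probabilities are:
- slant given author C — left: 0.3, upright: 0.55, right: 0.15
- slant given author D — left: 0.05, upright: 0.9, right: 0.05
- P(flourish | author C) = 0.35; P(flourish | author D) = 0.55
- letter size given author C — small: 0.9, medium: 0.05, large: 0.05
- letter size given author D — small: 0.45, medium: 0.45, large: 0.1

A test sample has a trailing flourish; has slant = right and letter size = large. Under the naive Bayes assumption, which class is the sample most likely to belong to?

author C

author C: 0.65 × 0.15 × 0.35 × 0.05 = 0.00170625
author D: 0.35 × 0.05 × 0.55 × 0.1 = 0.0009625
Highest score → author C.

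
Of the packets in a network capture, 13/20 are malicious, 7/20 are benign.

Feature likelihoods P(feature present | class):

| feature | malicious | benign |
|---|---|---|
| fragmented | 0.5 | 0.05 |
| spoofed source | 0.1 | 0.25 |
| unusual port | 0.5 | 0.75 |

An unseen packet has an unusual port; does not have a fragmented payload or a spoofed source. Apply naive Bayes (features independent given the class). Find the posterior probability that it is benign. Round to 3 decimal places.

malicious: 0.65 × (1−0.5) × (1−0.1) × 0.5 = 0.14625
benign: 0.35 × (1−0.05) × (1−0.25) × 0.75 = 0.18703125
P(benign | x) = 0.18703125 / 0.33328125 ≈ 0.561

0.561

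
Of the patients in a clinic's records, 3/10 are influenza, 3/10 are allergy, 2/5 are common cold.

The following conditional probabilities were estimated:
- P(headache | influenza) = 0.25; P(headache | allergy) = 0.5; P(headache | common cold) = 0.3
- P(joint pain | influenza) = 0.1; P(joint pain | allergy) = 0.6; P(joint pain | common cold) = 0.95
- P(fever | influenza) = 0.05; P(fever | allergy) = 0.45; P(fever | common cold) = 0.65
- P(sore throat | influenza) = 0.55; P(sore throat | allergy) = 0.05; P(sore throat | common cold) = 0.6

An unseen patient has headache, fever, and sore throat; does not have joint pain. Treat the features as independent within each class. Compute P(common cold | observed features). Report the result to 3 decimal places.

0.422

influenza: 0.3 × 0.25 × (1−0.1) × 0.05 × 0.55 = 0.00185625
allergy: 0.3 × 0.5 × (1−0.6) × 0.45 × 0.05 = 0.00135
common cold: 0.4 × 0.3 × (1−0.95) × 0.65 × 0.6 = 0.00234
P(common cold | x) = 0.00234 / 0.00554625 ≈ 0.422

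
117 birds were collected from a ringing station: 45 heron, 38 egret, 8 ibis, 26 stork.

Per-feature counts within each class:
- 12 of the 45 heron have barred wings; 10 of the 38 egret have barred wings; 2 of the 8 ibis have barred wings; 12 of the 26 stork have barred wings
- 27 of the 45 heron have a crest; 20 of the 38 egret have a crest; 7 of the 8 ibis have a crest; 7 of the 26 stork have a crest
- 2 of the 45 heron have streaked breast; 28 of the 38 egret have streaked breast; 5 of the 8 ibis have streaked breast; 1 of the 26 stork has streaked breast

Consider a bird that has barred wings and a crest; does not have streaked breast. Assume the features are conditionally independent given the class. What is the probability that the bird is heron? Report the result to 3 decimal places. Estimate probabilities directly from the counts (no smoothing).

0.572

heron: (45/117) × (12/45) × (27/45) × (43/45) ≈ 0.0588034
egret: (38/117) × (10/38) × (20/38) × (10/38) ≈ 0.011838
ibis: (8/117) × (2/8) × (7/8) × (3/8) ≈ 0.00560897
stork: (26/117) × (12/26) × (7/26) × (25/26) ≈ 0.0265514
P(heron | x) = 0.0588034 / 0.10280177 ≈ 0.572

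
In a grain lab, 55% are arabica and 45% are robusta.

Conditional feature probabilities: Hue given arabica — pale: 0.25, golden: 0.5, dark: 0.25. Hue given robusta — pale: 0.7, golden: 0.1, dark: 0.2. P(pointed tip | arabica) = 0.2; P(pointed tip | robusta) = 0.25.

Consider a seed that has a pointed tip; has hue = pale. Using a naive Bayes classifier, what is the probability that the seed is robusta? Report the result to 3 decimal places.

arabica: 0.55 × 0.25 × 0.2 = 0.0275
robusta: 0.45 × 0.7 × 0.25 = 0.07875
P(robusta | x) = 0.07875 / 0.10625 ≈ 0.741

0.741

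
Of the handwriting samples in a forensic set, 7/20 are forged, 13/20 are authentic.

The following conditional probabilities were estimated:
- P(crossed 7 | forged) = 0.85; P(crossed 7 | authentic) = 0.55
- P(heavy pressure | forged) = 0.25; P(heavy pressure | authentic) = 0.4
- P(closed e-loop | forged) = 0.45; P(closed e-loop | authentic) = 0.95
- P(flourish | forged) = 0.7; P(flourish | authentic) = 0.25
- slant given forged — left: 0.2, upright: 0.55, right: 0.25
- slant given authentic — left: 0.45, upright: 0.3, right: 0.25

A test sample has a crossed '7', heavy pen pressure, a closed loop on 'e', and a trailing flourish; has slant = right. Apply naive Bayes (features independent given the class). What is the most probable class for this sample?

authentic

forged: 0.35 × 0.85 × 0.25 × 0.45 × 0.7 × 0.25 = 0.00585703125
authentic: 0.65 × 0.55 × 0.4 × 0.95 × 0.25 × 0.25 = 0.008490625
Highest score → authentic.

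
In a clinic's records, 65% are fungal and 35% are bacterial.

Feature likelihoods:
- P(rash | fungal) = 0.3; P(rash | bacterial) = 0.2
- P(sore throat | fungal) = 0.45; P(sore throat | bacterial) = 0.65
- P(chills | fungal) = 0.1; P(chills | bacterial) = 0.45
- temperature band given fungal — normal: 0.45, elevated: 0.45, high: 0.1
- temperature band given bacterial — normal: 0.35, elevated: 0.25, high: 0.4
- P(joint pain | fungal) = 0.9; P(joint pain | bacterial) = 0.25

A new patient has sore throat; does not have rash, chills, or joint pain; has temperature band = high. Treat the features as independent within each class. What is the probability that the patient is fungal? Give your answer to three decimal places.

0.058

fungal: 0.65 × (1−0.3) × 0.45 × (1−0.1) × 0.1 × (1−0.9) = 0.00184275
bacterial: 0.35 × (1−0.2) × 0.65 × (1−0.45) × 0.4 × (1−0.25) = 0.03003
P(fungal | x) = 0.00184275 / 0.03187275 ≈ 0.058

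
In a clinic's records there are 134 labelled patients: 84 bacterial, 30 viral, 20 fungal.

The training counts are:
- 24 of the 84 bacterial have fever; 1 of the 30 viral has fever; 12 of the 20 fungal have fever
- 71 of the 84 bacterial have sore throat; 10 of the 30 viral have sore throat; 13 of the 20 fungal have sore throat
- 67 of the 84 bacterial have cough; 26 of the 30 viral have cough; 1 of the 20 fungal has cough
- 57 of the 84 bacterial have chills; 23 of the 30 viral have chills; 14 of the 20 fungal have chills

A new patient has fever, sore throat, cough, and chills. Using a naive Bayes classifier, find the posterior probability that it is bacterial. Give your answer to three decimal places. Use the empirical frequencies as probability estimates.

bacterial: (84/134) × (24/84) × (71/84) × (67/84) × (57/84) ≈ 0.0819363
viral: (30/134) × (1/30) × (10/30) × (26/30) × (23/30) ≈ 0.00165285
fungal: (20/134) × (12/20) × (13/20) × (1/20) × (14/20) ≈ 0.00203731
P(bacterial | x) = 0.0819363 / 0.08562646 ≈ 0.957

0.957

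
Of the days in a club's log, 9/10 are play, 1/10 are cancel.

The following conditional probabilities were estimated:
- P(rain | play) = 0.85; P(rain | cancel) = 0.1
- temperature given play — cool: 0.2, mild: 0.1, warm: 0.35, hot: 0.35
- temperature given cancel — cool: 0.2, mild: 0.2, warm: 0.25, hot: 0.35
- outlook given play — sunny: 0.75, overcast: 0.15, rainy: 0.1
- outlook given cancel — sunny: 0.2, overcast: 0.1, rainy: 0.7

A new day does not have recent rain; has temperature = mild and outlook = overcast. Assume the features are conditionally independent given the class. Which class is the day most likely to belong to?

play

play: 0.9 × (1−0.85) × 0.1 × 0.15 = 0.002025
cancel: 0.1 × (1−0.1) × 0.2 × 0.1 = 0.0018
Highest score → play.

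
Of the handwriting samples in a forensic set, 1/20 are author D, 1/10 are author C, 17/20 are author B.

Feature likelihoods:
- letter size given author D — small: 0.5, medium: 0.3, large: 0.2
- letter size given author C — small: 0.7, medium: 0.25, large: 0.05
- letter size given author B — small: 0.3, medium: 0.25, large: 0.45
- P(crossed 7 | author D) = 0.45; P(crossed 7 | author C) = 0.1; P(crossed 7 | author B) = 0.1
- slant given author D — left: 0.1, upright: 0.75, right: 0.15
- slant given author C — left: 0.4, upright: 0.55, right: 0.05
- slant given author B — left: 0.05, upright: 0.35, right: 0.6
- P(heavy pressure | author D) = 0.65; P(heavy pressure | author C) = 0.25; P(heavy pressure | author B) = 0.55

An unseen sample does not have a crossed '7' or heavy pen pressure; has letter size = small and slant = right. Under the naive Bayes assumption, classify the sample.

author D: 0.05 × 0.5 × (1−0.45) × 0.15 × (1−0.65) = 0.000721875
author C: 0.1 × 0.7 × (1−0.1) × 0.05 × (1−0.25) = 0.0023625
author B: 0.85 × 0.3 × (1−0.1) × 0.6 × (1−0.55) = 0.061965
Highest score → author B.

author B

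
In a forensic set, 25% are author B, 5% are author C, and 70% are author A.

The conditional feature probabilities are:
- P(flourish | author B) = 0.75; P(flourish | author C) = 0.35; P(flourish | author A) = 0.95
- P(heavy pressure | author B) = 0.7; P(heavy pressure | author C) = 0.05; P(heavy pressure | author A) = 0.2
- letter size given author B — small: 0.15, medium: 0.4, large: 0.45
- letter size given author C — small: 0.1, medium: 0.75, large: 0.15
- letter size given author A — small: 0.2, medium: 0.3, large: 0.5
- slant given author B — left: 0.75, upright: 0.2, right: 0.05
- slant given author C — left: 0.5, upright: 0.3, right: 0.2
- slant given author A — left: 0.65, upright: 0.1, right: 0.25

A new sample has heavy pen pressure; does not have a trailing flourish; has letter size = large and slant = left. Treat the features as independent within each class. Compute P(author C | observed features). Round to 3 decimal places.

0.007

author B: 0.25 × (1−0.75) × 0.7 × 0.45 × 0.75 = 0.014765625
author C: 0.05 × (1−0.35) × 0.05 × 0.15 × 0.5 = 0.000121875
author A: 0.7 × (1−0.95) × 0.2 × 0.5 × 0.65 = 0.002275
P(author C | x) = 0.000121875 / 0.0171625 ≈ 0.007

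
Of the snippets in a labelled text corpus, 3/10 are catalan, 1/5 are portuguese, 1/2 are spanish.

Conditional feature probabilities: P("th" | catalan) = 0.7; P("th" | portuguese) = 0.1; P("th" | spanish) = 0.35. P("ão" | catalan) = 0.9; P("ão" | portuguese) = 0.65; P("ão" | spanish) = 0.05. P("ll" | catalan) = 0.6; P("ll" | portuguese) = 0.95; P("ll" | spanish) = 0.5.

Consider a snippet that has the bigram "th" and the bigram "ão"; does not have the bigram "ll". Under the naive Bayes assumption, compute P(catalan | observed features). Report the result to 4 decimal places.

0.9377

catalan: 0.3 × 0.7 × 0.9 × (1−0.6) = 0.0756
portuguese: 0.2 × 0.1 × 0.65 × (1−0.95) = 0.00065
spanish: 0.5 × 0.35 × 0.05 × (1−0.5) = 0.004375
P(catalan | x) = 0.0756 / 0.080625 ≈ 0.9377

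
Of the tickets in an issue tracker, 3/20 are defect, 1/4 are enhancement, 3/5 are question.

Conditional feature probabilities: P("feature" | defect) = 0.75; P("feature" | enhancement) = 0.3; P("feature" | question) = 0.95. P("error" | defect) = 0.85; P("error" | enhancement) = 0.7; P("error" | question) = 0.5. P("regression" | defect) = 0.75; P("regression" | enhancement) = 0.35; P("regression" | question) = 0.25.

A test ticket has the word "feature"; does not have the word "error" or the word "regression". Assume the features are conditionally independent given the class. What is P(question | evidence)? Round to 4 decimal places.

defect: 0.15 × 0.75 × (1−0.85) × (1−0.75) = 0.00421875
enhancement: 0.25 × 0.3 × (1−0.7) × (1−0.35) = 0.014625
question: 0.6 × 0.95 × (1−0.5) × (1−0.25) = 0.21375
P(question | x) = 0.21375 / 0.23259375 ≈ 0.9190

0.9190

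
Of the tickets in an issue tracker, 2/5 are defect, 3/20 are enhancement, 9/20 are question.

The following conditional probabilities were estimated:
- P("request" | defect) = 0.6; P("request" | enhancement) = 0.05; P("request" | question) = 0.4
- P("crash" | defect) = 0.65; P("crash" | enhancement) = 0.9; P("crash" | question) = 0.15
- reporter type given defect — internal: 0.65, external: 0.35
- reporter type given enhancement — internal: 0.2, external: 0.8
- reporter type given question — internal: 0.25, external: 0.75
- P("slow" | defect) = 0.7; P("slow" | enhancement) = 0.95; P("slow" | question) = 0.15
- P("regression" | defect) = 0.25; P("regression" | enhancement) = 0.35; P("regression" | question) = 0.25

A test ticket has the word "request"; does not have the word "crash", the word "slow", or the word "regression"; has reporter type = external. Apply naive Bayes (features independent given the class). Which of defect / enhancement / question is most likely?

defect: 0.4 × 0.6 × (1−0.65) × 0.35 × (1−0.7) × (1−0.25) = 0.006615
enhancement: 0.15 × 0.05 × (1−0.9) × 0.8 × (1−0.95) × (1−0.35) = 0.0000195
question: 0.45 × 0.4 × (1−0.15) × 0.75 × (1−0.15) × (1−0.25) = 0.073153125
Highest score → question.

question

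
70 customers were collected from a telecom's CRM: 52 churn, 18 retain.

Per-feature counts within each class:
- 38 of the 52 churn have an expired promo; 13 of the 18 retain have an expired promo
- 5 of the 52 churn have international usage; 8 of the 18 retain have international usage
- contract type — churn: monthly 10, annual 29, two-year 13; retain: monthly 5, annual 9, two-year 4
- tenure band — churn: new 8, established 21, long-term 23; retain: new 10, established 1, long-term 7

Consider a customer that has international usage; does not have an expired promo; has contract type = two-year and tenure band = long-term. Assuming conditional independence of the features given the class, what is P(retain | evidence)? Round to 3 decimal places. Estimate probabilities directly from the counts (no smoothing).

churn: (52/70) × (14/52) × (5/52) × (13/52) × (23/52) ≈ 0.00212648
retain: (18/70) × (5/18) × (8/18) × (4/18) × (7/18) ≈ 0.00274348
P(retain | x) = 0.00274348 / 0.00486996 ≈ 0.563

0.563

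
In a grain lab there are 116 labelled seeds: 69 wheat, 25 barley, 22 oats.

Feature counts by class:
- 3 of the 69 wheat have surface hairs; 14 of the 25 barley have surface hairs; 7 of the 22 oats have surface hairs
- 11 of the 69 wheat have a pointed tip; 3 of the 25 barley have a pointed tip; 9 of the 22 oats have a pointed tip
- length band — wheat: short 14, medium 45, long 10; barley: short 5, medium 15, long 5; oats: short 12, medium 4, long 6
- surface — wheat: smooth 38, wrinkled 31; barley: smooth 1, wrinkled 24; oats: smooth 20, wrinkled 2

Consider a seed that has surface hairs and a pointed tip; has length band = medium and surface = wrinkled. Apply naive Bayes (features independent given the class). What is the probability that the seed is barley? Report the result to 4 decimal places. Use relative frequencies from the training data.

0.8377

wheat: (69/116) × (3/69) × (11/69) × (45/69) × (31/69) ≈ 0.00120804
barley: (25/116) × (14/25) × (3/25) × (15/25) × (24/25) ≈ 0.00834207
oats: (22/116) × (7/22) × (9/22) × (4/22) × (2/22) ≈ 0.000408042
P(barley | x) = 0.00834207 / 0.009958152 ≈ 0.8377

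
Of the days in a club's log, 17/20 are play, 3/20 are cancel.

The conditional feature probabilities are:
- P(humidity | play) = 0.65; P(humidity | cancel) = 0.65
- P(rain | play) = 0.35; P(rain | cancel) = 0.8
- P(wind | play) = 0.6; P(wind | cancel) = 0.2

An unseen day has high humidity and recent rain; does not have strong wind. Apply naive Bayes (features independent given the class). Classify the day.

play: 0.85 × 0.65 × 0.35 × (1−0.6) = 0.07735
cancel: 0.15 × 0.65 × 0.8 × (1−0.2) = 0.0624
Highest score → play.

play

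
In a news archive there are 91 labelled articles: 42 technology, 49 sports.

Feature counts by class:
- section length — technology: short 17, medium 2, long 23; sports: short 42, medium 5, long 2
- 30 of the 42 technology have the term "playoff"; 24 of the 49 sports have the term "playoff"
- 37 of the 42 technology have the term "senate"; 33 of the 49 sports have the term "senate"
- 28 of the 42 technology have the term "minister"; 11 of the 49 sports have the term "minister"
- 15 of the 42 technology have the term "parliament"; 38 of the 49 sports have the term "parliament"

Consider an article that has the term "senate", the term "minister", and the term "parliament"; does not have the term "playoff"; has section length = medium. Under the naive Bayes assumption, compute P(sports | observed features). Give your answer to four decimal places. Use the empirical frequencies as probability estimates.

technology: (42/91) × (2/42) × (12/42) × (37/42) × (28/42) × (15/42) ≈ 0.00131712
sports: (49/91) × (5/49) × (25/49) × (33/49) × (11/49) × (38/49) ≈ 0.00328681
P(sports | x) = 0.00328681 / 0.00460393 ≈ 0.7139

0.7139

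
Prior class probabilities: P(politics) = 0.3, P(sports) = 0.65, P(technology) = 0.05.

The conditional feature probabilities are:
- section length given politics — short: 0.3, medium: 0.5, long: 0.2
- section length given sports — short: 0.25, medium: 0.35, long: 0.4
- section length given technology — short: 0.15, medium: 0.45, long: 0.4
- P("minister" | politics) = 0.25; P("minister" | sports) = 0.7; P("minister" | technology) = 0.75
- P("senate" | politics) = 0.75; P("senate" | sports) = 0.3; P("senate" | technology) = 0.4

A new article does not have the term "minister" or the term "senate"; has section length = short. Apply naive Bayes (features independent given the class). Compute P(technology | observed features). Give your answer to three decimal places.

politics: 0.3 × 0.3 × (1−0.25) × (1−0.75) = 0.016875
sports: 0.65 × 0.25 × (1−0.7) × (1−0.3) = 0.034125
technology: 0.05 × 0.15 × (1−0.75) × (1−0.4) = 0.001125
P(technology | x) = 0.001125 / 0.052125 ≈ 0.022

0.022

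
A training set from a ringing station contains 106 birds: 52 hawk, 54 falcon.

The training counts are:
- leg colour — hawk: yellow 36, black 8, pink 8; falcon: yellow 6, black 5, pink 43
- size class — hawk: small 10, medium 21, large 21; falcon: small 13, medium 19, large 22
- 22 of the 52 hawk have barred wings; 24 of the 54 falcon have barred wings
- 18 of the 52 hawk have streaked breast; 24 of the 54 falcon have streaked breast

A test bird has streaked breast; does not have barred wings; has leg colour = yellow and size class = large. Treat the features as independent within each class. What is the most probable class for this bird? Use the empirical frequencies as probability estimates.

hawk

hawk: (52/106) × (36/52) × (21/52) × (30/52) × (18/52) ≈ 0.0273905
falcon: (54/106) × (6/54) × (22/54) × (30/54) × (24/54) ≈ 0.00569402
Highest score → hawk.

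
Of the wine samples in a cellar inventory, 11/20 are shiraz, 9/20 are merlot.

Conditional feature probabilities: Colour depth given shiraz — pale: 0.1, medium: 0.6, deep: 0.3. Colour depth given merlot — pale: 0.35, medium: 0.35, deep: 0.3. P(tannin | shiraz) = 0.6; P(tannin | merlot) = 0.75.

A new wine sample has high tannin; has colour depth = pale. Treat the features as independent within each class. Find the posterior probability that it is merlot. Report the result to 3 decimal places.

shiraz: 0.55 × 0.1 × 0.6 = 0.033
merlot: 0.45 × 0.35 × 0.75 = 0.118125
P(merlot | x) = 0.118125 / 0.151125 ≈ 0.782

0.782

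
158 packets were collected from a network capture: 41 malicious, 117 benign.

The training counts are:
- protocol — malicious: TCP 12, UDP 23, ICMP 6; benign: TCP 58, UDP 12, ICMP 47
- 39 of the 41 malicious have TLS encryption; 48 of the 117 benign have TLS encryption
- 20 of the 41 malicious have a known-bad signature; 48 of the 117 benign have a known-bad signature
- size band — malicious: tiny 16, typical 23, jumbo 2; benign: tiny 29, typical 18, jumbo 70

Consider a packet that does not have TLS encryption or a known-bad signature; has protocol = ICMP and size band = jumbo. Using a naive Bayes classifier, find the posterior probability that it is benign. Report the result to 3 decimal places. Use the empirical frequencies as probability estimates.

malicious: (41/158) × (6/41) × (2/41) × (21/41) × (2/41) ≈ 0.000046283
benign: (117/158) × (47/117) × (69/117) × (69/117) × (70/117) ≈ 0.0618984
P(benign | x) = 0.0618984 / 0.061944683 ≈ 0.999

0.999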